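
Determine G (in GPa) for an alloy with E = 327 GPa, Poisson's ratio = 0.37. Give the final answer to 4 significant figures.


G = E / (2*(1+nu))
G = 327 / (2*(1+0.37))
G = 119.3 GPa


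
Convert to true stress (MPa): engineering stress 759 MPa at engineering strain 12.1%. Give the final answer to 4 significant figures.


sigma_true = sigma_eng * (1 + epsilon_eng)
sigma_true = 759 * (1 + 0.121)
sigma_true = 850.8 MPa


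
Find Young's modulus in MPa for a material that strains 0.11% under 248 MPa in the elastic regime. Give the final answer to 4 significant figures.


E = sigma / epsilon
epsilon = 0.11% = 1.1e-03
E = 248 / 1.1e-03
E = 225500 MPa


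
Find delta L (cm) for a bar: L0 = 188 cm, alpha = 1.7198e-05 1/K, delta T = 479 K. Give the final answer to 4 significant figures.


dL = L0 * alpha * dT
dL = 188 * 1.7198e-05 * 479
dL = 1.549 cm


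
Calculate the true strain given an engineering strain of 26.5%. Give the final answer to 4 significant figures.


epsilon_true = ln(1 + epsilon_eng)
epsilon_true = ln(1 + 0.265)
epsilon_true = 0.2351


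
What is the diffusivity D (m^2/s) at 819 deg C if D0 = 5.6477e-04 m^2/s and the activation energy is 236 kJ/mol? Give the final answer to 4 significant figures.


D = D0 * exp(-Qd / (R*T))
T = 1092.15 K
D = 5.6477e-04 * exp(-236e3 / (8.314 * 1092.15))
D = 2.912e-15 m^2/s


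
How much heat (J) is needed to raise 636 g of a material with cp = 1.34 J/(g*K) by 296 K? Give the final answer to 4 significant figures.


Q = m * cp * dT
Q = 636 * 1.34 * 296
Q = 252300 J


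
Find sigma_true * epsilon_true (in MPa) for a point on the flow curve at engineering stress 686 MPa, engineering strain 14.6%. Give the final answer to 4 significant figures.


sigma_true = sigma_eng * (1 + epsilon_eng)
sigma_true = 686 * (1 + 0.146) = 786.156 MPa
epsilon_true = ln(1 + epsilon_eng)
epsilon_true = ln(1 + 0.146) = 0.136278
sigma_true * epsilon_true = 786.156 * 0.136278 = 107.1 MPa


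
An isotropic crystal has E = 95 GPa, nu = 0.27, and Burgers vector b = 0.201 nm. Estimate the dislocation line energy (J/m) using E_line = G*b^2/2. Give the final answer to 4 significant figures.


Step 1: G = E / (2*(1+nu))
G = 95 / (2*(1+0.27)) = 37.4016 GPa = 3.74016e+10 Pa
Step 2: E_line = G*b^2/2
b = 0.201 nm = 2.01e-10 m
E_line = 0.5 * 3.74016e+10 * (2.01e-10)^2 = 7.555e-10 J/m


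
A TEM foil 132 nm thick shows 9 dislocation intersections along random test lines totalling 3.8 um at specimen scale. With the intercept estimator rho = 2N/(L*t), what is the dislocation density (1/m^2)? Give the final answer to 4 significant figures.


rho = 2N / (L * t)
L = 3.8 um = 3.8e-06 m, t = 132 nm = 1.32e-07 m
rho = 2 * 9 / (3.8e-06 * 1.32e-07)
rho = 3.589e+13 1/m^2


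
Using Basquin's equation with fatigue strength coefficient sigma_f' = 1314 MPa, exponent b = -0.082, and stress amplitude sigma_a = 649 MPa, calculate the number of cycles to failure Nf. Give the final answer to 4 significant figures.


sigma_a = sigma_f' * (2*Nf)^b
2*Nf = (sigma_a / sigma_f')^(1/b)
2*Nf = (649 / 1314)^(1/-0.082)
2*Nf = 5444.82
Nf = 2722 cycles


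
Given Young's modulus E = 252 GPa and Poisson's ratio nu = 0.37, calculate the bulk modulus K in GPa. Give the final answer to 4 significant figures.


K = E / (3*(1-2*nu))
K = 252 / (3*(1-2*0.37))
K = 323.1 GPa


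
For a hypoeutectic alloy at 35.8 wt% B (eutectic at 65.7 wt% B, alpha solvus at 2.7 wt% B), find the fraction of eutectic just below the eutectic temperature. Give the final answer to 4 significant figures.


f_primary = (C_e - C0) / (C_e - C_alpha_max)
f_primary = (65.7 - 35.8) / (65.7 - 2.7)
f_primary = 0.474603
f_eutectic = 1 - 0.474603 = 0.5254


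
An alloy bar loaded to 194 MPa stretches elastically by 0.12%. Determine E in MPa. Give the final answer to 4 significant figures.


E = sigma / epsilon
epsilon = 0.12% = 1.2e-03
E = 194 / 1.2e-03
E = 161700 MPa


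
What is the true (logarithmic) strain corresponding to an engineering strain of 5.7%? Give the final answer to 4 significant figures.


epsilon_true = ln(1 + epsilon_eng)
epsilon_true = ln(1 + 0.057)
epsilon_true = 0.05543


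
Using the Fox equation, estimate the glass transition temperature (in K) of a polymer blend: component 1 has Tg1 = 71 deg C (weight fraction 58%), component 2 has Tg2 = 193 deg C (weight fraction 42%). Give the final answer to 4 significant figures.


1/Tg = w1/Tg1 + w2/Tg2 (in Kelvin)
Tg1 = 344.15 K, Tg2 = 466.15 K
1/Tg = 0.58/344.15 + 0.42/466.15
Tg = 386.7 K


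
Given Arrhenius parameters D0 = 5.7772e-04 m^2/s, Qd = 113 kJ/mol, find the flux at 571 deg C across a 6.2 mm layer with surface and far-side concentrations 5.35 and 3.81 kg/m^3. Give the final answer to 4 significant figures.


Step 1: D = D0 * exp(-Qd/(R*T))
T = 571 + 273.15 = 844.15 K
D = 5.7772e-04 * exp(-113e3 / (8.314 * 844.15)) = 5.8777e-11 m^2/s
Step 2: J = D * (C1 - C2) / dx
J = 5.8777e-11 * (5.35 - 3.81) / 6.2e-03
J = 1.46e-08 kg/(m^2*s)


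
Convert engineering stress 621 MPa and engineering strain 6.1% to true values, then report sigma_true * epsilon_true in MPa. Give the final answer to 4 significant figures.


sigma_true = sigma_eng * (1 + epsilon_eng)
sigma_true = 621 * (1 + 0.061) = 658.881 MPa
epsilon_true = ln(1 + epsilon_eng)
epsilon_true = ln(1 + 0.061) = 0.0592119
sigma_true * epsilon_true = 658.881 * 0.0592119 = 39.01 MPa


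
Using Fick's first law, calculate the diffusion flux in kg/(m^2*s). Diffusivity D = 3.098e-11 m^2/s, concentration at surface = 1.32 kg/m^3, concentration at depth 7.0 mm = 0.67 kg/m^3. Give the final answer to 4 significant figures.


J = -D * (dC/dx) = D * (C1 - C2) / dx
J = 3.098e-11 * (1.32 - 0.67) / 7e-03
J = 2.877e-09 kg/(m^2*s)


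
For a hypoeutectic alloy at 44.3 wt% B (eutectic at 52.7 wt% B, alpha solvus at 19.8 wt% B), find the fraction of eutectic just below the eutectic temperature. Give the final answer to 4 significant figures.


f_primary = (C_e - C0) / (C_e - C_alpha_max)
f_primary = (52.7 - 44.3) / (52.7 - 19.8)
f_primary = 0.255319
f_eutectic = 1 - 0.255319 = 0.7447


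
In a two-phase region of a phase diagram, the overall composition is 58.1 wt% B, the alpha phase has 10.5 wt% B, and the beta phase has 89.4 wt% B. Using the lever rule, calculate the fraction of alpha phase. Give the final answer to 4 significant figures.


f_alpha = (C_beta - C0) / (C_beta - C_alpha)
f_alpha = (89.4 - 58.1) / (89.4 - 10.5)
f_alpha = 0.3967


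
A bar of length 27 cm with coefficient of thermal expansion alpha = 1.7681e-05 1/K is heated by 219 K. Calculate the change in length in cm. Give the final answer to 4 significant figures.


dL = L0 * alpha * dT
dL = 27 * 1.7681e-05 * 219
dL = 0.1045 cm


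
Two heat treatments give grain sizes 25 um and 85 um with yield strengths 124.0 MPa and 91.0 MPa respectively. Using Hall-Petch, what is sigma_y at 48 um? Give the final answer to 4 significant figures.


sigma_y = sigma0 + k / sqrt(d)
1/sqrt(d1) = 1/sqrt(2.5e-05) = 200;  1/sqrt(d2) = 108.465
k = (sigma1 - sigma2) / (1/sqrt(d1) - 1/sqrt(d2)) = (124.0 - 91.0) / (200 - 108.465) = 0.360519 MPa*m^0.5
sigma0 = sigma1 - k/sqrt(d1) = 124.0 - 0.360519*200 = 51.8963 MPa
sigma_y(d3) = 51.8963 + 0.360519 / sqrt(4.8e-05) = 103.9 MPa


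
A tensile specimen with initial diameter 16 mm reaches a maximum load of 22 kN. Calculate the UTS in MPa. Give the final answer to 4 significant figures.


A0 = pi*(d/2)^2 = pi*(16/2)^2 = 201.062 mm^2
UTS = F_max / A0 = 22*1000 / 201.062
UTS = 109.4 MPa


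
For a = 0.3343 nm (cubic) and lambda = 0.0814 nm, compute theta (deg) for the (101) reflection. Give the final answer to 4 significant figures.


d = a / sqrt(h^2+k^2+l^2)
d = 0.3343 / sqrt(2) = 0.236386 nm
lambda = 2*d*sin(theta)  =>  sin(theta) = lambda / (2*d)
sin(theta) = 0.0814 / (2 * 0.236386) = 0.172176
theta = 9.914 deg


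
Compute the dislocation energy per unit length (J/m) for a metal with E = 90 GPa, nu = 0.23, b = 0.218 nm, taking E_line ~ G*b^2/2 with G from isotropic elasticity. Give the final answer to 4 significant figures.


Step 1: G = E / (2*(1+nu))
G = 90 / (2*(1+0.23)) = 36.5854 GPa = 3.65854e+10 Pa
Step 2: E_line = G*b^2/2
b = 0.218 nm = 2.18e-10 m
E_line = 0.5 * 3.65854e+10 * (2.18e-10)^2 = 8.693e-10 J/m


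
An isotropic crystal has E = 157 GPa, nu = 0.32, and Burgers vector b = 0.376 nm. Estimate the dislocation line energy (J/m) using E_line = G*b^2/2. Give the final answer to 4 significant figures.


Step 1: G = E / (2*(1+nu))
G = 157 / (2*(1+0.32)) = 59.4697 GPa = 5.94697e+10 Pa
Step 2: E_line = G*b^2/2
b = 0.376 nm = 3.76e-10 m
E_line = 0.5 * 5.94697e+10 * (3.76e-10)^2 = 4.204e-09 J/m


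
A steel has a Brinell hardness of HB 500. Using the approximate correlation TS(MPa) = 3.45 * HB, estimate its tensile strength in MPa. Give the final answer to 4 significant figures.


TS (MPa) = 3.45 * HB
TS = 3.45 * 500
TS = 1725 MPa


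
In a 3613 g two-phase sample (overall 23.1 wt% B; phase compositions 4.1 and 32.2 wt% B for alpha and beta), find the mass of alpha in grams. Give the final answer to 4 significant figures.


f_alpha = (C_beta - C0) / (C_beta - C_alpha)
f_alpha = (32.2 - 23.1) / (32.2 - 4.1) = 0.323843
m_alpha = f_alpha * m_total = 0.323843 * 3613 = 1170 g


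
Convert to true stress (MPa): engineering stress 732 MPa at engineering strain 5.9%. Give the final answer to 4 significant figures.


sigma_true = sigma_eng * (1 + epsilon_eng)
sigma_true = 732 * (1 + 0.059)
sigma_true = 775.2 MPa


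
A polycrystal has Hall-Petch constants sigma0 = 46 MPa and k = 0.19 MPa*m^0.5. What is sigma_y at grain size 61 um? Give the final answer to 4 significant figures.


sigma_y = sigma0 + k / sqrt(d)
d = 61 um = 6.1e-05 m
sigma_y = 46 + 0.19 / sqrt(6.1e-05)
sigma_y = 70.33 MPa


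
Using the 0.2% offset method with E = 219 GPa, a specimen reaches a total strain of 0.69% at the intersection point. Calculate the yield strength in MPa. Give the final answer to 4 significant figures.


Offset strain = 0.002
Elastic strain at yield = total_strain - offset = 6.9e-03 - 0.002 = 4.9e-03
sigma_y = E * elastic_strain = 219000 * 4.9e-03
sigma_y = 1073 MPa


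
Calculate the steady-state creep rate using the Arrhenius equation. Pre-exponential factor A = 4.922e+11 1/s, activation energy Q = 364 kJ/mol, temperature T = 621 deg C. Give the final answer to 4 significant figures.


rate = A * exp(-Q / (R*T))
T = 621 + 273.15 = 894.15 K
rate = 4.922e+11 * exp(-364e3 / (8.314 * 894.15))
rate = 2.674e-10 1/s


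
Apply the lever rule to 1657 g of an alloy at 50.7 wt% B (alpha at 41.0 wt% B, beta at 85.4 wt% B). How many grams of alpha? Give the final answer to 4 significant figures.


f_alpha = (C_beta - C0) / (C_beta - C_alpha)
f_alpha = (85.4 - 50.7) / (85.4 - 41.0) = 0.781532
m_alpha = f_alpha * m_total = 0.781532 * 1657 = 1295 g


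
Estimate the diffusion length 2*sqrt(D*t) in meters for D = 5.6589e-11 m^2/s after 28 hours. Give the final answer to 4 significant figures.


t = 28 hr = 100800 s
Diffusion length = 2*sqrt(D*t)
= 2*sqrt(5.6589e-11 * 100800)
= 4.777e-03 m


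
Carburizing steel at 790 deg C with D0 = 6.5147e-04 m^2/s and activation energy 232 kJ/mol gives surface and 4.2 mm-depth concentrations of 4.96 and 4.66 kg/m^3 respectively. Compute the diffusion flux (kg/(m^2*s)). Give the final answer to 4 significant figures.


Step 1: D = D0 * exp(-Qd/(R*T))
T = 790 + 273.15 = 1063.15 K
D = 6.5147e-04 * exp(-232e3 / (8.314 * 1063.15)) = 2.59937e-15 m^2/s
Step 2: J = D * (C1 - C2) / dx
J = 2.59937e-15 * (4.96 - 4.66) / 4.2e-03
J = 1.857e-13 kg/(m^2*s)


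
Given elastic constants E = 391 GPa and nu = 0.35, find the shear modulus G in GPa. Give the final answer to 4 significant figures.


G = E / (2*(1+nu))
G = 391 / (2*(1+0.35))
G = 144.8 GPa


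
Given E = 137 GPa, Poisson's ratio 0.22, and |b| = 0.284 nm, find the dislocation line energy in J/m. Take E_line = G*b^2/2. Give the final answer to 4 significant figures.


Step 1: G = E / (2*(1+nu))
G = 137 / (2*(1+0.22)) = 56.1475 GPa = 5.61475e+10 Pa
Step 2: E_line = G*b^2/2
b = 0.284 nm = 2.84e-10 m
E_line = 0.5 * 5.61475e+10 * (2.84e-10)^2 = 2.264e-09 J/m


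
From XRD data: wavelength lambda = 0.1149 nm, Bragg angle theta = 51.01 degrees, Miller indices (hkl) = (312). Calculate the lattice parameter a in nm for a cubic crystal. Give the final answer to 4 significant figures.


d = lambda / (2*sin(theta))
d = 0.1149 / (2*sin(51.01 deg))
d = 0.0739139 nm
a = d * sqrt(h^2+k^2+l^2) = 0.0739139 * sqrt(14)
a = 0.2766 nm


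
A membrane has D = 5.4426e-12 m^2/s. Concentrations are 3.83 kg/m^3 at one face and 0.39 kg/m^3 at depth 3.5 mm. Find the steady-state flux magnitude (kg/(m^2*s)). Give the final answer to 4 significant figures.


J = -D * (dC/dx) = D * (C1 - C2) / dx
J = 5.4426e-12 * (3.83 - 0.39) / 3.5e-03
J = 5.349e-09 kg/(m^2*s)


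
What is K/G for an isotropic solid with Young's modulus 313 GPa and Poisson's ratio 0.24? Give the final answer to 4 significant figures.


G = E / (2*(1+nu))
G = 313 / (2*(1+0.24)) = 126.21 GPa
K = E / (3*(1-2*nu))
K = 313 / (3*(1-2*0.24)) = 200.641 GPa
K/G = 200.641 / 126.21 = 1.59


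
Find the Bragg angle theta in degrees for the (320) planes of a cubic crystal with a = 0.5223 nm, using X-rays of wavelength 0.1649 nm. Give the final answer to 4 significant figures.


d = a / sqrt(h^2+k^2+l^2)
d = 0.5223 / sqrt(13) = 0.14486 nm
lambda = 2*d*sin(theta)  =>  sin(theta) = lambda / (2*d)
sin(theta) = 0.1649 / (2 * 0.14486) = 0.56917
theta = 34.69 deg


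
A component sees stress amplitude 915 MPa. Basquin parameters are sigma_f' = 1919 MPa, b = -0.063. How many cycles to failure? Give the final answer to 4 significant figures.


sigma_a = sigma_f' * (2*Nf)^b
2*Nf = (sigma_a / sigma_f')^(1/b)
2*Nf = (915 / 1919)^(1/-0.063)
2*Nf = 127531
Nf = 63770 cycles


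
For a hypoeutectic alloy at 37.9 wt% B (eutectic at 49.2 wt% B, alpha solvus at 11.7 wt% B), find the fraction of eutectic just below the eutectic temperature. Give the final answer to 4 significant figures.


f_primary = (C_e - C0) / (C_e - C_alpha_max)
f_primary = (49.2 - 37.9) / (49.2 - 11.7)
f_primary = 0.301333
f_eutectic = 1 - 0.301333 = 0.6987


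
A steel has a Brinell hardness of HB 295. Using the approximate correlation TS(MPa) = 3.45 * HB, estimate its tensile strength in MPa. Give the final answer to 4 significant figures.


TS (MPa) = 3.45 * HB
TS = 3.45 * 295
TS = 1018 MPa


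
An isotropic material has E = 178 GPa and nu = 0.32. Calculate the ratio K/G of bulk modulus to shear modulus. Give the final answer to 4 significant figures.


G = E / (2*(1+nu))
G = 178 / (2*(1+0.32)) = 67.4242 GPa
K = E / (3*(1-2*nu))
K = 178 / (3*(1-2*0.32)) = 164.815 GPa
K/G = 164.815 / 67.4242 = 2.444


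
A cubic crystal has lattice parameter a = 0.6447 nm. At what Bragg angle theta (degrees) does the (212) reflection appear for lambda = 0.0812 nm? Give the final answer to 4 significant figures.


d = a / sqrt(h^2+k^2+l^2)
d = 0.6447 / sqrt(9) = 0.2149 nm
lambda = 2*d*sin(theta)  =>  sin(theta) = lambda / (2*d)
sin(theta) = 0.0812 / (2 * 0.2149) = 0.188925
theta = 10.89 deg


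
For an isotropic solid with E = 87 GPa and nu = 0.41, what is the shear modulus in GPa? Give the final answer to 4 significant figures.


G = E / (2*(1+nu))
G = 87 / (2*(1+0.41))
G = 30.85 GPa


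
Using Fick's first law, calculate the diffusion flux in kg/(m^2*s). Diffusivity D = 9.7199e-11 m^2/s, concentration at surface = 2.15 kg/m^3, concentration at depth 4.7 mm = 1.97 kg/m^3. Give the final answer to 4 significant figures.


J = -D * (dC/dx) = D * (C1 - C2) / dx
J = 9.7199e-11 * (2.15 - 1.97) / 4.7e-03
J = 3.723e-09 kg/(m^2*s)


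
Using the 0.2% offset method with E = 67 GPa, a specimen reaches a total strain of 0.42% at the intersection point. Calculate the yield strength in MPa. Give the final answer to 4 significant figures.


Offset strain = 0.002
Elastic strain at yield = total_strain - offset = 4.2e-03 - 0.002 = 2.2e-03
sigma_y = E * elastic_strain = 67000 * 2.2e-03
sigma_y = 147.4 MPa


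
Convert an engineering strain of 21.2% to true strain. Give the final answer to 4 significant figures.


epsilon_true = ln(1 + epsilon_eng)
epsilon_true = ln(1 + 0.212)
epsilon_true = 0.1923


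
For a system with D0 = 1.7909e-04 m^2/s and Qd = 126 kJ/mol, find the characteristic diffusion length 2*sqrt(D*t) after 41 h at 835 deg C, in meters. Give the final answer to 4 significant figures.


Step 1: D = D0 * exp(-Qd/(R*T))
T = 1108.15 K
D = 1.7909e-04 * exp(-126e3 / (8.314 * 1108.15)) = 2.05883e-10 m^2/s
Step 2: L = 2*sqrt(D*t)
t = 41 h = 147600 s
L = 2*sqrt(2.05883e-10 * 147600) = 0.01103 m


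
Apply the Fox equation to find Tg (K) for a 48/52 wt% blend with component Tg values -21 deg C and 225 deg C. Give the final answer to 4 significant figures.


1/Tg = w1/Tg1 + w2/Tg2 (in Kelvin)
Tg1 = 252.15 K, Tg2 = 498.15 K
1/Tg = 0.48/252.15 + 0.52/498.15
Tg = 339.3 K


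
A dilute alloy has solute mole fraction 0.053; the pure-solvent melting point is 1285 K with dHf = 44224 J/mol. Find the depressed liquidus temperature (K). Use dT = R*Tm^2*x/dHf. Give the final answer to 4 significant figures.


dT = R*Tm^2*x / dHf
dT = 8.314 * 1285^2 * 0.053 / 44224
dT = 16.4526 K
T_new = 1285 - 16.4526 = 1269 K


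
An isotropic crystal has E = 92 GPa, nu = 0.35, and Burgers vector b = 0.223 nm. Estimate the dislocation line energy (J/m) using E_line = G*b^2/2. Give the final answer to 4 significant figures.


Step 1: G = E / (2*(1+nu))
G = 92 / (2*(1+0.35)) = 34.0741 GPa = 3.40741e+10 Pa
Step 2: E_line = G*b^2/2
b = 0.223 nm = 2.23e-10 m
E_line = 0.5 * 3.40741e+10 * (2.23e-10)^2 = 8.472e-10 J/m


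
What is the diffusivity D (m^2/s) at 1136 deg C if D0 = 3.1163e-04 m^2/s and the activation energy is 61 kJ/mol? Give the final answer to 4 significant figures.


D = D0 * exp(-Qd / (R*T))
T = 1409.15 K
D = 3.1163e-04 * exp(-61e3 / (8.314 * 1409.15))
D = 1.708e-06 m^2/s


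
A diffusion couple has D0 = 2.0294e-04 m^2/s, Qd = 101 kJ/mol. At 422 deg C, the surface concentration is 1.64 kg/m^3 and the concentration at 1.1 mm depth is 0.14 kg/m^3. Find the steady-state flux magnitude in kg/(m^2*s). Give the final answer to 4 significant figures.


Step 1: D = D0 * exp(-Qd/(R*T))
T = 422 + 273.15 = 695.15 K
D = 2.0294e-04 * exp(-101e3 / (8.314 * 695.15)) = 5.22154e-12 m^2/s
Step 2: J = D * (C1 - C2) / dx
J = 5.22154e-12 * (1.64 - 0.14) / 1.1e-03
J = 7.12e-09 kg/(m^2*s)


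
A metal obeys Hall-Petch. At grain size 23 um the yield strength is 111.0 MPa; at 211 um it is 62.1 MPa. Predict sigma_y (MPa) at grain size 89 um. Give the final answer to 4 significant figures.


sigma_y = sigma0 + k / sqrt(d)
1/sqrt(d1) = 1/sqrt(2.3e-05) = 208.514;  1/sqrt(d2) = 68.8428
k = (sigma1 - sigma2) / (1/sqrt(d1) - 1/sqrt(d2)) = (111.0 - 62.1) / (208.514 - 68.8428) = 0.350107 MPa*m^0.5
sigma0 = sigma1 - k/sqrt(d1) = 111.0 - 0.350107*208.514 = 37.9976 MPa
sigma_y(d3) = 37.9976 + 0.350107 / sqrt(8.9e-05) = 75.11 MPa


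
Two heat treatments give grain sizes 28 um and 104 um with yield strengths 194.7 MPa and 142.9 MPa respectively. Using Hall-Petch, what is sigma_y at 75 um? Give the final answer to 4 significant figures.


sigma_y = sigma0 + k / sqrt(d)
1/sqrt(d1) = 1/sqrt(2.8e-05) = 188.982;  1/sqrt(d2) = 98.0581
k = (sigma1 - sigma2) / (1/sqrt(d1) - 1/sqrt(d2)) = (194.7 - 142.9) / (188.982 - 98.0581) = 0.569706 MPa*m^0.5
sigma0 = sigma1 - k/sqrt(d1) = 194.7 - 0.569706*188.982 = 87.0358 MPa
sigma_y(d3) = 87.0358 + 0.569706 / sqrt(7.5e-05) = 152.8 MPa


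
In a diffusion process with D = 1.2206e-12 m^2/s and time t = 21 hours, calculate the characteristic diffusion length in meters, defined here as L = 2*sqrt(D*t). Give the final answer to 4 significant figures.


t = 21 hr = 75600 s
Diffusion length = 2*sqrt(D*t)
= 2*sqrt(1.2206e-12 * 75600)
= 6.075e-04 m


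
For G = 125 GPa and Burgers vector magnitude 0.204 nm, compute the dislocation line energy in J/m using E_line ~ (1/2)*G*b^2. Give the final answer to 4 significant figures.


E = G*b^2/2
b = 0.204 nm = 2.04e-10 m
G = 125 GPa = 1.25e+11 Pa
E = 0.5 * 1.25e+11 * (2.04e-10)^2
E = 2.601e-09 J/m


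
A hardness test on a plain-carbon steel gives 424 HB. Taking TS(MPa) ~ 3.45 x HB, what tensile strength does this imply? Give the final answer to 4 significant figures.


TS (MPa) = 3.45 * HB
TS = 3.45 * 424
TS = 1463 MPa


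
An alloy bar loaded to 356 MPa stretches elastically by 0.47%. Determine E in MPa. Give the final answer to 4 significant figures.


E = sigma / epsilon
epsilon = 0.47% = 4.7e-03
E = 356 / 4.7e-03
E = 75740 MPa


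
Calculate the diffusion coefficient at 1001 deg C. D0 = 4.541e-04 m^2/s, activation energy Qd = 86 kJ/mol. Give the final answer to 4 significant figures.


D = D0 * exp(-Qd / (R*T))
T = 1274.15 K
D = 4.541e-04 * exp(-86e3 / (8.314 * 1274.15))
D = 1.353e-07 m^2/s


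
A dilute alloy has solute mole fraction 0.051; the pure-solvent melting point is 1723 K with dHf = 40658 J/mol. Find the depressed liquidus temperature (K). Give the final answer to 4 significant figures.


dT = R*Tm^2*x / dHf
dT = 8.314 * 1723^2 * 0.051 / 40658
dT = 30.9603 K
T_new = 1723 - 30.9603 = 1692 K


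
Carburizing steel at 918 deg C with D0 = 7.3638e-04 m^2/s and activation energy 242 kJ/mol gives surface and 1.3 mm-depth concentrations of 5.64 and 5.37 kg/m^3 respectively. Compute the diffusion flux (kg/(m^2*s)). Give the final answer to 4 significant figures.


Step 1: D = D0 * exp(-Qd/(R*T))
T = 918 + 273.15 = 1191.15 K
D = 7.3638e-04 * exp(-242e3 / (8.314 * 1191.15)) = 1.79667e-14 m^2/s
Step 2: J = D * (C1 - C2) / dx
J = 1.79667e-14 * (5.64 - 5.37) / 1.3e-03
J = 3.732e-12 kg/(m^2*s)


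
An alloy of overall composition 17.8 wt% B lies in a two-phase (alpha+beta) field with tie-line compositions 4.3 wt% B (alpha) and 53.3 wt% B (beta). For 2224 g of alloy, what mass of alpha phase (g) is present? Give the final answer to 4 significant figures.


f_alpha = (C_beta - C0) / (C_beta - C_alpha)
f_alpha = (53.3 - 17.8) / (53.3 - 4.3) = 0.72449
m_alpha = f_alpha * m_total = 0.72449 * 2224 = 1611 g


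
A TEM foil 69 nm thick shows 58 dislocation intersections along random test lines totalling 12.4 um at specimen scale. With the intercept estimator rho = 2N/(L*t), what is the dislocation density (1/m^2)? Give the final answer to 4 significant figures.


rho = 2N / (L * t)
L = 12.4 um = 1.24e-05 m, t = 69 nm = 6.9e-08 m
rho = 2 * 58 / (1.24e-05 * 6.9e-08)
rho = 1.356e+14 1/m^2


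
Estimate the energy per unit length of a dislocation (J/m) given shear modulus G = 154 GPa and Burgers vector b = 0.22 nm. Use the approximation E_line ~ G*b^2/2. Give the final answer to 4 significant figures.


E = G*b^2/2
b = 0.22 nm = 2.2e-10 m
G = 154 GPa = 1.54e+11 Pa
E = 0.5 * 1.54e+11 * (2.2e-10)^2
E = 3.727e-09 J/m


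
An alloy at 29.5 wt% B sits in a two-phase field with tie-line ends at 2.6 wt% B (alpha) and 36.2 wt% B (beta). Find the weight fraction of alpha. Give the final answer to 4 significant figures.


f_alpha = (C_beta - C0) / (C_beta - C_alpha)
f_alpha = (36.2 - 29.5) / (36.2 - 2.6)
f_alpha = 0.1994


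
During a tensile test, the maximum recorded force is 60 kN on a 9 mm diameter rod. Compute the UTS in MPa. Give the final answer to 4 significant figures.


A0 = pi*(d/2)^2 = pi*(9/2)^2 = 63.6173 mm^2
UTS = F_max / A0 = 60*1000 / 63.6173
UTS = 943.1 MPa


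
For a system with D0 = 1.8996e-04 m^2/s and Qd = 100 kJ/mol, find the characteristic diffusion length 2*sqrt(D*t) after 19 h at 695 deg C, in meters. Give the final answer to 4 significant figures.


Step 1: D = D0 * exp(-Qd/(R*T))
T = 968.15 K
D = 1.8996e-04 * exp(-100e3 / (8.314 * 968.15)) = 7.64122e-10 m^2/s
Step 2: L = 2*sqrt(D*t)
t = 19 h = 68400 s
L = 2*sqrt(7.64122e-10 * 68400) = 0.01446 m


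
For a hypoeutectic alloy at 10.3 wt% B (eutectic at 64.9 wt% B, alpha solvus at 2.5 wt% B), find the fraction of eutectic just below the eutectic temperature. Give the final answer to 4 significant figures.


f_primary = (C_e - C0) / (C_e - C_alpha_max)
f_primary = (64.9 - 10.3) / (64.9 - 2.5)
f_primary = 0.875
f_eutectic = 1 - 0.875 = 0.125


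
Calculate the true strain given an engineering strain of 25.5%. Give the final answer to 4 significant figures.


epsilon_true = ln(1 + epsilon_eng)
epsilon_true = ln(1 + 0.255)
epsilon_true = 0.2271


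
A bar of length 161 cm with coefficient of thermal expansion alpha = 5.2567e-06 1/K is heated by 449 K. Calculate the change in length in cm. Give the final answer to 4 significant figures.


dL = L0 * alpha * dT
dL = 161 * 5.2567e-06 * 449
dL = 0.38 cm


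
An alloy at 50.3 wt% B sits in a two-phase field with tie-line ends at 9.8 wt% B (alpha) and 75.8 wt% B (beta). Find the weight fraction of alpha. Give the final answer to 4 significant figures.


f_alpha = (C_beta - C0) / (C_beta - C_alpha)
f_alpha = (75.8 - 50.3) / (75.8 - 9.8)
f_alpha = 0.3864


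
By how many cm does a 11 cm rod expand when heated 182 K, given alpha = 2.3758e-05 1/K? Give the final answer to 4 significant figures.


dL = L0 * alpha * dT
dL = 11 * 2.3758e-05 * 182
dL = 0.04756 cm


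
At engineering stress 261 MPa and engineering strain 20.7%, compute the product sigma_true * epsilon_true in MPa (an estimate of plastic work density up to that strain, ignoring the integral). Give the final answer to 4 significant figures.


sigma_true = sigma_eng * (1 + epsilon_eng)
sigma_true = 261 * (1 + 0.207) = 315.027 MPa
epsilon_true = ln(1 + epsilon_eng)
epsilon_true = ln(1 + 0.207) = 0.188138
sigma_true * epsilon_true = 315.027 * 0.188138 = 59.27 MPa


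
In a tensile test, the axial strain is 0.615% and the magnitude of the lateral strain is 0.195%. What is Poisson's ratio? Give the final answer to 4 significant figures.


nu = -epsilon_lat / epsilon_axial
Lateral strain is contraction (negative), so using magnitudes:
nu = 0.195 / 0.615
nu = 0.3171


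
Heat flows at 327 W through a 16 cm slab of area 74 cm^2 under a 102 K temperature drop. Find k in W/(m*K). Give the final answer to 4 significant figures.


k = Q*L / (A*dT)
L = 0.16 m, A = 7.4e-03 m^2
k = 327 * 0.16 / (7.4e-03 * 102)
k = 69.32 W/(m*K)


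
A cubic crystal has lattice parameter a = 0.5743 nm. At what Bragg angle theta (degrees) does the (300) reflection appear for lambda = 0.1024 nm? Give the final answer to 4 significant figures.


d = a / sqrt(h^2+k^2+l^2)
d = 0.5743 / sqrt(9) = 0.191433 nm
lambda = 2*d*sin(theta)  =>  sin(theta) = lambda / (2*d)
sin(theta) = 0.1024 / (2 * 0.191433) = 0.267456
theta = 15.51 deg


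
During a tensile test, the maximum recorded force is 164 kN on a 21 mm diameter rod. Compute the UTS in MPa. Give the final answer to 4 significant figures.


A0 = pi*(d/2)^2 = pi*(21/2)^2 = 346.361 mm^2
UTS = F_max / A0 = 164*1000 / 346.361
UTS = 473.5 MPa


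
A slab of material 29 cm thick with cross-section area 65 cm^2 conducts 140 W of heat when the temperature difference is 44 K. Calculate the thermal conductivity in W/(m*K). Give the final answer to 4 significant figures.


k = Q*L / (A*dT)
L = 0.29 m, A = 6.5e-03 m^2
k = 140 * 0.29 / (6.5e-03 * 44)
k = 142 W/(m*K)


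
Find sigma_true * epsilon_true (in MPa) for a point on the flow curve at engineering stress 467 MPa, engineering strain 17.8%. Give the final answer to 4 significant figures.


sigma_true = sigma_eng * (1 + epsilon_eng)
sigma_true = 467 * (1 + 0.178) = 550.126 MPa
epsilon_true = ln(1 + epsilon_eng)
epsilon_true = ln(1 + 0.178) = 0.163818
sigma_true * epsilon_true = 550.126 * 0.163818 = 90.12 MPa


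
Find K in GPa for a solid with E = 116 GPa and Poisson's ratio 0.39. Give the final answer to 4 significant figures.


K = E / (3*(1-2*nu))
K = 116 / (3*(1-2*0.39))
K = 175.8 GPa


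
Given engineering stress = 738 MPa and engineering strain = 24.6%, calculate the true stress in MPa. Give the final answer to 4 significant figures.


sigma_true = sigma_eng * (1 + epsilon_eng)
sigma_true = 738 * (1 + 0.246)
sigma_true = 919.5 MPa


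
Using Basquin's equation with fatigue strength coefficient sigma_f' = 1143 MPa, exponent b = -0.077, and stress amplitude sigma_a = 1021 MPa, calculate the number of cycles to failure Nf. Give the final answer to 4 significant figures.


sigma_a = sigma_f' * (2*Nf)^b
2*Nf = (sigma_a / sigma_f')^(1/b)
2*Nf = (1021 / 1143)^(1/-0.077)
2*Nf = 4.33141
Nf = 2.166 cycles


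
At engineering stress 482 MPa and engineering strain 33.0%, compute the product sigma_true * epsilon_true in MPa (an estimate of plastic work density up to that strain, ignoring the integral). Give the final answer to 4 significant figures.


sigma_true = sigma_eng * (1 + epsilon_eng)
sigma_true = 482 * (1 + 0.33) = 641.06 MPa
epsilon_true = ln(1 + epsilon_eng)
epsilon_true = ln(1 + 0.33) = 0.285179
sigma_true * epsilon_true = 641.06 * 0.285179 = 182.8 MPa


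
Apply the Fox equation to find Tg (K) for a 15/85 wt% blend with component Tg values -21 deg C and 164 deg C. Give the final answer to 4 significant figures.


1/Tg = w1/Tg1 + w2/Tg2 (in Kelvin)
Tg1 = 252.15 K, Tg2 = 437.15 K
1/Tg = 0.15/252.15 + 0.85/437.15
Tg = 393.8 K


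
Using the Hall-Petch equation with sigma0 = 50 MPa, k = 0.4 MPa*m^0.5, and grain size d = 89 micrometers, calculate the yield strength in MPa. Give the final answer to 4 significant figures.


sigma_y = sigma0 + k / sqrt(d)
d = 89 um = 8.9e-05 m
sigma_y = 50 + 0.4 / sqrt(8.9e-05)
sigma_y = 92.4 MPa


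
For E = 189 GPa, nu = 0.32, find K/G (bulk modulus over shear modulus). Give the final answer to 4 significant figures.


G = E / (2*(1+nu))
G = 189 / (2*(1+0.32)) = 71.5909 GPa
K = E / (3*(1-2*nu))
K = 189 / (3*(1-2*0.32)) = 175 GPa
K/G = 175 / 71.5909 = 2.444


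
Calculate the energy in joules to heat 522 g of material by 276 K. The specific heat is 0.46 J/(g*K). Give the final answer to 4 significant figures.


Q = m * cp * dT
Q = 522 * 0.46 * 276
Q = 66270 J


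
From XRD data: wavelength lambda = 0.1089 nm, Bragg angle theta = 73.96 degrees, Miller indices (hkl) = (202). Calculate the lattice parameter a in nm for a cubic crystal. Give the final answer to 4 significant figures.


d = lambda / (2*sin(theta))
d = 0.1089 / (2*sin(73.96 deg))
d = 0.0566557 nm
a = d * sqrt(h^2+k^2+l^2) = 0.0566557 * sqrt(8)
a = 0.1602 nm


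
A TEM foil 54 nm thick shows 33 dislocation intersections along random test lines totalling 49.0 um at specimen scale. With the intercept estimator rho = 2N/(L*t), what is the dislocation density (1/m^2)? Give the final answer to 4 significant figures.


rho = 2N / (L * t)
L = 49.0 um = 4.9e-05 m, t = 54 nm = 5.4e-08 m
rho = 2 * 33 / (4.9e-05 * 5.4e-08)
rho = 2.494e+13 1/m^2


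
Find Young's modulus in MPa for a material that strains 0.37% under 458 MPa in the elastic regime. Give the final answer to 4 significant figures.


E = sigma / epsilon
epsilon = 0.37% = 3.7e-03
E = 458 / 3.7e-03
E = 123800 MPa


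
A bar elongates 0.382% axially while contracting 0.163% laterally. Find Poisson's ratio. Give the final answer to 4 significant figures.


nu = -epsilon_lat / epsilon_axial
Lateral strain is contraction (negative), so using magnitudes:
nu = 0.163 / 0.382
nu = 0.4267


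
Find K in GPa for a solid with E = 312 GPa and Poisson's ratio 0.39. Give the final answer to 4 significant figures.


K = E / (3*(1-2*nu))
K = 312 / (3*(1-2*0.39))
K = 472.7 GPa


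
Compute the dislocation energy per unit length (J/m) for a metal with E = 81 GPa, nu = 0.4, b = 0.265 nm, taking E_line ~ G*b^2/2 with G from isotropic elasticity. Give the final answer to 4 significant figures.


Step 1: G = E / (2*(1+nu))
G = 81 / (2*(1+0.4)) = 28.9286 GPa = 2.89286e+10 Pa
Step 2: E_line = G*b^2/2
b = 0.265 nm = 2.65e-10 m
E_line = 0.5 * 2.89286e+10 * (2.65e-10)^2 = 1.016e-09 J/m


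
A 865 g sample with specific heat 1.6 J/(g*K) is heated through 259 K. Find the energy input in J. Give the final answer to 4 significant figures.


Q = m * cp * dT
Q = 865 * 1.6 * 259
Q = 358500 J


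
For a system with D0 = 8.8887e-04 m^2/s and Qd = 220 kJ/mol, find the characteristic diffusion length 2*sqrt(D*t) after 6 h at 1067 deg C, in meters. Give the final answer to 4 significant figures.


Step 1: D = D0 * exp(-Qd/(R*T))
T = 1340.15 K
D = 8.8887e-04 * exp(-220e3 / (8.314 * 1340.15)) = 2.36402e-12 m^2/s
Step 2: L = 2*sqrt(D*t)
t = 6 h = 21600 s
L = 2*sqrt(2.36402e-12 * 21600) = 4.519e-04 m


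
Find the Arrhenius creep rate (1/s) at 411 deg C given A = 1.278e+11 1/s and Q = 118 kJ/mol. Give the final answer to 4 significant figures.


rate = A * exp(-Q / (R*T))
T = 411 + 273.15 = 684.15 K
rate = 1.278e+11 * exp(-118e3 / (8.314 * 684.15))
rate = 125 1/s


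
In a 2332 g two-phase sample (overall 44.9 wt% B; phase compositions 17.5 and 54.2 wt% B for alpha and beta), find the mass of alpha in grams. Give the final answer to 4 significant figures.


f_alpha = (C_beta - C0) / (C_beta - C_alpha)
f_alpha = (54.2 - 44.9) / (54.2 - 17.5) = 0.253406
m_alpha = f_alpha * m_total = 0.253406 * 2332 = 590.9 g


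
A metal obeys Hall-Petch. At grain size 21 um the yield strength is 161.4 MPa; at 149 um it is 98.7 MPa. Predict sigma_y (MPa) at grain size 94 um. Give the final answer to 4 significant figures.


sigma_y = sigma0 + k / sqrt(d)
1/sqrt(d1) = 1/sqrt(2.1e-05) = 218.218;  1/sqrt(d2) = 81.9232
k = (sigma1 - sigma2) / (1/sqrt(d1) - 1/sqrt(d2)) = (161.4 - 98.7) / (218.218 - 81.9232) = 0.460033 MPa*m^0.5
sigma0 = sigma1 - k/sqrt(d1) = 161.4 - 0.460033*218.218 = 61.0127 MPa
sigma_y(d3) = 61.0127 + 0.460033 / sqrt(9.4e-05) = 108.5 MPa


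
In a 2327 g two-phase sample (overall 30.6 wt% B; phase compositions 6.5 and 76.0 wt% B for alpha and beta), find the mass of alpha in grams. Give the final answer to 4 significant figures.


f_alpha = (C_beta - C0) / (C_beta - C_alpha)
f_alpha = (76.0 - 30.6) / (76.0 - 6.5) = 0.653237
m_alpha = f_alpha * m_total = 0.653237 * 2327 = 1520 g


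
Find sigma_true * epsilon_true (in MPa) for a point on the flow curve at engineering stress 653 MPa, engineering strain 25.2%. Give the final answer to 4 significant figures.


sigma_true = sigma_eng * (1 + epsilon_eng)
sigma_true = 653 * (1 + 0.252) = 817.556 MPa
epsilon_true = ln(1 + epsilon_eng)
epsilon_true = ln(1 + 0.252) = 0.224742
sigma_true * epsilon_true = 817.556 * 0.224742 = 183.7 MPa


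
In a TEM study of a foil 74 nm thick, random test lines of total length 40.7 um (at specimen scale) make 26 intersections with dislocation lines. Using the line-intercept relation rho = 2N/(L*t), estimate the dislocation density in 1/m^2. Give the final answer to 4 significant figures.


rho = 2N / (L * t)
L = 40.7 um = 4.07e-05 m, t = 74 nm = 7.4e-08 m
rho = 2 * 26 / (4.07e-05 * 7.4e-08)
rho = 1.727e+13 1/m^2


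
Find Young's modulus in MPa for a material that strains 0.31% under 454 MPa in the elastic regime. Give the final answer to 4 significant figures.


E = sigma / epsilon
epsilon = 0.31% = 3.1e-03
E = 454 / 3.1e-03
E = 146500 MPa


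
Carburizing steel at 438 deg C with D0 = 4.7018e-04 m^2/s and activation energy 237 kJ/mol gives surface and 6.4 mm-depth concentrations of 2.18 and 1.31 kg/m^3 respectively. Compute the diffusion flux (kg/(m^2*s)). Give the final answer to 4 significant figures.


Step 1: D = D0 * exp(-Qd/(R*T))
T = 438 + 273.15 = 711.15 K
D = 4.7018e-04 * exp(-237e3 / (8.314 * 711.15)) = 1.83553e-21 m^2/s
Step 2: J = D * (C1 - C2) / dx
J = 1.83553e-21 * (2.18 - 1.31) / 6.4e-03
J = 2.495e-19 kg/(m^2*s)


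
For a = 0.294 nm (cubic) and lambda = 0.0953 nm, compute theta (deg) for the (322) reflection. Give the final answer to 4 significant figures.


d = a / sqrt(h^2+k^2+l^2)
d = 0.294 / sqrt(17) = 0.0713055 nm
lambda = 2*d*sin(theta)  =>  sin(theta) = lambda / (2*d)
sin(theta) = 0.0953 / (2 * 0.0713055) = 0.668252
theta = 41.93 deg


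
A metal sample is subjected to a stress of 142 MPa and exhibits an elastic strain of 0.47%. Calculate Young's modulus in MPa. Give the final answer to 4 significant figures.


E = sigma / epsilon
epsilon = 0.47% = 4.7e-03
E = 142 / 4.7e-03
E = 30210 MPa


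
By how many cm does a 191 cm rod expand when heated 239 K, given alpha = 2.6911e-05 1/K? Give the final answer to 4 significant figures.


dL = L0 * alpha * dT
dL = 191 * 2.6911e-05 * 239
dL = 1.228 cm


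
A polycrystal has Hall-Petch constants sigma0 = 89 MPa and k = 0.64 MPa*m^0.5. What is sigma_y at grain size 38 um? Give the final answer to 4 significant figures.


sigma_y = sigma0 + k / sqrt(d)
d = 38 um = 3.8e-05 m
sigma_y = 89 + 0.64 / sqrt(3.8e-05)
sigma_y = 192.8 MPa


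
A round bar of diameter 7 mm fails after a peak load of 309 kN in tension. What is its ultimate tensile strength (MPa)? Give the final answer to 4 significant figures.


A0 = pi*(d/2)^2 = pi*(7/2)^2 = 38.4845 mm^2
UTS = F_max / A0 = 309*1000 / 38.4845
UTS = 8029 MPa


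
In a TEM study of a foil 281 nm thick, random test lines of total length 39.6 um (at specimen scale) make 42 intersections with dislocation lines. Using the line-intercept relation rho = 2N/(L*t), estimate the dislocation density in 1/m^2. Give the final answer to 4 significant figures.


rho = 2N / (L * t)
L = 39.6 um = 3.96e-05 m, t = 281 nm = 2.81e-07 m
rho = 2 * 42 / (3.96e-05 * 2.81e-07)
rho = 7.549e+12 1/m^2


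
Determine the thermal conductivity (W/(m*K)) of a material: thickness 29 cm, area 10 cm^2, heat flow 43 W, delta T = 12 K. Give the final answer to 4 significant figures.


k = Q*L / (A*dT)
L = 0.29 m, A = 1e-03 m^2
k = 43 * 0.29 / (1e-03 * 12)
k = 1039 W/(m*K)


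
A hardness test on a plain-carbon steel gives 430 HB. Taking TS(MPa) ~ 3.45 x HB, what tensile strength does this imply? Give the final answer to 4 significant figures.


TS (MPa) = 3.45 * HB
TS = 3.45 * 430
TS = 1484 MPa


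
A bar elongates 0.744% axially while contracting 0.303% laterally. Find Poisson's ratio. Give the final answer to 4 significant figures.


nu = -epsilon_lat / epsilon_axial
Lateral strain is contraction (negative), so using magnitudes:
nu = 0.303 / 0.744
nu = 0.4073


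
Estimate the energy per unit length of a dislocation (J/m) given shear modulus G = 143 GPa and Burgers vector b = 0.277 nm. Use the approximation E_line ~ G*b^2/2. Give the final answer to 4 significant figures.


E = G*b^2/2
b = 0.277 nm = 2.77e-10 m
G = 143 GPa = 1.43e+11 Pa
E = 0.5 * 1.43e+11 * (2.77e-10)^2
E = 5.486e-09 J/m


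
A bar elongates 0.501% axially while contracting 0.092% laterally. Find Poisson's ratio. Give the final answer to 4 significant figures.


nu = -epsilon_lat / epsilon_axial
Lateral strain is contraction (negative), so using magnitudes:
nu = 0.092 / 0.501
nu = 0.1836


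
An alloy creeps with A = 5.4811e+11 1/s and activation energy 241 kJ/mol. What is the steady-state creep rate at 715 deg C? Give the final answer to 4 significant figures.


rate = A * exp(-Q / (R*T))
T = 715 + 273.15 = 988.15 K
rate = 5.4811e+11 * exp(-241e3 / (8.314 * 988.15))
rate = 0.09975 1/s


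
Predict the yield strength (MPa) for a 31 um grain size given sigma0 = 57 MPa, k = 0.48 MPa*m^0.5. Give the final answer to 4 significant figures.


sigma_y = sigma0 + k / sqrt(d)
d = 31 um = 3.1e-05 m
sigma_y = 57 + 0.48 / sqrt(3.1e-05)
sigma_y = 143.2 MPa


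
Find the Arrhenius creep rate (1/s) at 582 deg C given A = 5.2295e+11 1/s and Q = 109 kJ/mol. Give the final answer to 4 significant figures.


rate = A * exp(-Q / (R*T))
T = 582 + 273.15 = 855.15 K
rate = 5.2295e+11 * exp(-109e3 / (8.314 * 855.15))
rate = 114900 1/s


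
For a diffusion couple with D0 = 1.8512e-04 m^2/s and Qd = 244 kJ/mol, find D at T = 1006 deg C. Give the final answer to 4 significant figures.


D = D0 * exp(-Qd / (R*T))
T = 1279.15 K
D = 1.8512e-04 * exp(-244e3 / (8.314 * 1279.15))
D = 2.01e-14 m^2/s
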